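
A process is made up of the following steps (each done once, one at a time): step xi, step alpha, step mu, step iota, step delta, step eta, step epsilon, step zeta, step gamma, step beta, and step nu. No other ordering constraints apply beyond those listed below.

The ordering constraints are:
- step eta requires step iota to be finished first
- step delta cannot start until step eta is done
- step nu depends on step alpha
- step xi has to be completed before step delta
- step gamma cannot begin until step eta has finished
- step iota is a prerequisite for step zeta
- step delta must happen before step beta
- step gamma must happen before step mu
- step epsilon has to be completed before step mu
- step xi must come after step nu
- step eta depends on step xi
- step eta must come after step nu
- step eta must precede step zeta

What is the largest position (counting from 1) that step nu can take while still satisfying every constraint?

4

Following every chain forward from step nu, the steps that must come later are step xi, step mu, step delta, step eta, step zeta, step gamma, step beta — 7 of them.
With 7 mandatory successors out of 11 steps total, the latest slot for step nu is 11−7 = 4, and it's reachable by doing all non-successors before step nu.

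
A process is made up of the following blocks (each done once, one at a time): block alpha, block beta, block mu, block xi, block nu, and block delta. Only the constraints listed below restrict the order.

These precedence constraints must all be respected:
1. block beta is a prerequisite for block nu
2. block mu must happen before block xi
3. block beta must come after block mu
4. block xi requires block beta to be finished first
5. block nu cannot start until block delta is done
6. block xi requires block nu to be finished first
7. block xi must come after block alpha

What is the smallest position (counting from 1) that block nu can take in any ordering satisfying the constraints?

Every block that must precede block nu has to come before it. Tracing all chains that end at block nu, those blocks are: block beta, block mu, block delta — 3 in total.
So at minimum 3 blocks come before block nu, putting block nu no earlier than position 4. That position is achievable by scheduling exactly those predecessors first.

4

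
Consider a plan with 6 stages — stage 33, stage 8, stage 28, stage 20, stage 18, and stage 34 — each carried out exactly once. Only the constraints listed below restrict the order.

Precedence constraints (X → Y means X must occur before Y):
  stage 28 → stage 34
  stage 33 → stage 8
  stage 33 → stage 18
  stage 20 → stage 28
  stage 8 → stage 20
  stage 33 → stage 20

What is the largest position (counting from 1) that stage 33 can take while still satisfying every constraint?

1

The stages that are forced after stage 33, directly or by a chain of constraints, are stage 8, stage 28, stage 20, stage 18, stage 34. That's 5 stages.
So at least 5 stages follow stage 33, putting stage 33 no later than position 1. That position is achievable by scheduling everything else first.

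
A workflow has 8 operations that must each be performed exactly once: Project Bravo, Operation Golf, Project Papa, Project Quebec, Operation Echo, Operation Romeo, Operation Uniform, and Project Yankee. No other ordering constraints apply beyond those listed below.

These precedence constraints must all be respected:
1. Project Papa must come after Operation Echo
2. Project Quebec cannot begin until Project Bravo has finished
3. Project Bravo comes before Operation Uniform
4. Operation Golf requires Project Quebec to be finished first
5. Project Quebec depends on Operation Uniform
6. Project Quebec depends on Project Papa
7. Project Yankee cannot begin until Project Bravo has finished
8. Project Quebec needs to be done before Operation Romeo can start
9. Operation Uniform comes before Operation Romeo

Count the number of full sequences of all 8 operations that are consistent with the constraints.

2 operations have no prerequisites (Project Bravo, Operation Echo), so any of them could come first.
Systematically extending each partial ordering one operation at a time and counting, there are 76 complete orderings.

76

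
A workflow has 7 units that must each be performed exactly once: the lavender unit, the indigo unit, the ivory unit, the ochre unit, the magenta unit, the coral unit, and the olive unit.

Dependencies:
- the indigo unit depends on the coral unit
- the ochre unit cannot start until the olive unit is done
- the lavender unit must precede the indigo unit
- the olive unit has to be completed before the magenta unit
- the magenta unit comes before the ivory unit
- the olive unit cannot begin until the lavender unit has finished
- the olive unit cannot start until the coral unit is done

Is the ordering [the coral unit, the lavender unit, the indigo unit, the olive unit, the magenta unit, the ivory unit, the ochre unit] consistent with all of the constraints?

Yes

Checking each listed constraint against this order: for instance, the coral unit is in position 1 and the olive unit in position 4, so that constraint holds — and the remaining constraints check out the same way.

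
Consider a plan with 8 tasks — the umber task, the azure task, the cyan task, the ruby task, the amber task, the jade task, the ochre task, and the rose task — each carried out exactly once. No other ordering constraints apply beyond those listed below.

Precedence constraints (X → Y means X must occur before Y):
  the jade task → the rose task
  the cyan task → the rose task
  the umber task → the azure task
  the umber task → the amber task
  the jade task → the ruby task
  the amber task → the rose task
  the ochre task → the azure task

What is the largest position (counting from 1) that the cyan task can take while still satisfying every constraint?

7

The only task forced after the cyan task (directly or by a chain) is the rose task.
So at least 1 task follows the cyan task, putting the cyan task no later than position 7. That position is achievable by scheduling everything else first.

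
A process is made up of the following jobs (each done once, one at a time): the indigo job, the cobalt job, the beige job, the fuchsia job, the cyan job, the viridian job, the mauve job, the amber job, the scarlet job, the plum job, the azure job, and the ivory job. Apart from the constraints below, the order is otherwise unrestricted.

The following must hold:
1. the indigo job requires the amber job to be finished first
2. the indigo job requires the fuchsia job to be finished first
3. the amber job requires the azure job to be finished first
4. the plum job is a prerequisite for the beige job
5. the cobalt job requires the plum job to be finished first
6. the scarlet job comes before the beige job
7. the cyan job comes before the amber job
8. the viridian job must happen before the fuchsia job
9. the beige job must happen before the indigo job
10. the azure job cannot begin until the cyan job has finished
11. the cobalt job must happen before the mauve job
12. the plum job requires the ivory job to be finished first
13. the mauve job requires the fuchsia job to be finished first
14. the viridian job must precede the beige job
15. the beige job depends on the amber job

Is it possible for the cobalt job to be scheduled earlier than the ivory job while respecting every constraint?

No

There is a dependency chain the ivory job → the plum job → the cobalt job, so the cobalt job always comes after the ivory job.
Hence the cobalt job can never be scheduled before the ivory job.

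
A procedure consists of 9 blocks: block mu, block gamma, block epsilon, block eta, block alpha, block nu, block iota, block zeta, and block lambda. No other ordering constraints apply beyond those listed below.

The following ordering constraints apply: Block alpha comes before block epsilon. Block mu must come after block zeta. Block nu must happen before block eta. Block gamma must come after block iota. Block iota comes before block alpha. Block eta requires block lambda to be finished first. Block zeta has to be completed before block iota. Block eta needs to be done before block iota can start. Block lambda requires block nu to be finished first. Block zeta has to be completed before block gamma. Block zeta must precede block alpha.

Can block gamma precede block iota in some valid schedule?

There is a dependency chain block iota → block gamma, so block gamma always comes after block iota.
Hence block gamma can never be scheduled before block iota.

No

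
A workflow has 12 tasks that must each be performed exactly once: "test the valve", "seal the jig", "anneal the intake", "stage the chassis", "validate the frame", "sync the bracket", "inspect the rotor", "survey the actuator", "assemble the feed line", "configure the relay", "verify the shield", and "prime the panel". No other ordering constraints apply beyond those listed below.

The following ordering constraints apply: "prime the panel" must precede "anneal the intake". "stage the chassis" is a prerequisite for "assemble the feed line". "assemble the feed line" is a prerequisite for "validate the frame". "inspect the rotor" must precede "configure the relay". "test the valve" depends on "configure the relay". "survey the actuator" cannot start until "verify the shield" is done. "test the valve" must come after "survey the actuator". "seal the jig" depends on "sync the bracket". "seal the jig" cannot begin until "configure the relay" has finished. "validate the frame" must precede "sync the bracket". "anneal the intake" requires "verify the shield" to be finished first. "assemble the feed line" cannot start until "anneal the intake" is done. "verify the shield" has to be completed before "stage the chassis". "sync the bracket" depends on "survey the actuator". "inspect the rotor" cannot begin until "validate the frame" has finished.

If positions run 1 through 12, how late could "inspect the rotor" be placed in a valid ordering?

Following every chain forward from "inspect the rotor", the tasks that must come later are "test the valve", "seal the jig", "configure the relay" — 3 of them.
So at least 3 tasks follow "inspect the rotor", putting "inspect the rotor" no later than position 9. That position is achievable by scheduling everything else first.

9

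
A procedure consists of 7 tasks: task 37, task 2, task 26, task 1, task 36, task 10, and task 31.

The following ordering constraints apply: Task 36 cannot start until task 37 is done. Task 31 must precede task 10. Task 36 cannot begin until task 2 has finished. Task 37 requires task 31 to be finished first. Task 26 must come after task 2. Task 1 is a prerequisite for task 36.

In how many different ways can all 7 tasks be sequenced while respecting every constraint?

The tasks with no prerequisites are task 2, task 1, task 31; any of them can be placed first.
Counting all ways to extend the partial order to a total order gives 214.

214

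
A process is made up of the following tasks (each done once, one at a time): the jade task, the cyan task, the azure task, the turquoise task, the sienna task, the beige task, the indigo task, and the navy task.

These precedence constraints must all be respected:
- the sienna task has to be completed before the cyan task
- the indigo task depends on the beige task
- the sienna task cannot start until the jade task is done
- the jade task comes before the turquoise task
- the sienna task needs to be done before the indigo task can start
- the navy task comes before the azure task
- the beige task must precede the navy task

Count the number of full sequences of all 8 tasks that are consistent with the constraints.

The tasks with no prerequisites are the jade task, the beige task; any of them can be placed first.
Enumerating by repeatedly choosing an available task (one whose prerequisites are all placed) gives 413 distinct complete orderings.

413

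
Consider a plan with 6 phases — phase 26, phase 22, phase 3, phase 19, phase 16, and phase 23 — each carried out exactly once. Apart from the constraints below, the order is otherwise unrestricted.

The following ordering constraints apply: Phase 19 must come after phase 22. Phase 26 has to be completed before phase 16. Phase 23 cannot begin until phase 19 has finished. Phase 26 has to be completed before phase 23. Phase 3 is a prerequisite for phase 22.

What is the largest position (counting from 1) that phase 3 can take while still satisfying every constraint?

Every phase that must follow phase 3 has to come after it. Tracing all chains starting from phase 3, those phases are: phase 22, phase 19, phase 23 — 3 in total.
With 3 mandatory successors out of 6 phases total, the latest slot for phase 3 is 6−3 = 3, and it's reachable by doing all non-successors before phase 3.

3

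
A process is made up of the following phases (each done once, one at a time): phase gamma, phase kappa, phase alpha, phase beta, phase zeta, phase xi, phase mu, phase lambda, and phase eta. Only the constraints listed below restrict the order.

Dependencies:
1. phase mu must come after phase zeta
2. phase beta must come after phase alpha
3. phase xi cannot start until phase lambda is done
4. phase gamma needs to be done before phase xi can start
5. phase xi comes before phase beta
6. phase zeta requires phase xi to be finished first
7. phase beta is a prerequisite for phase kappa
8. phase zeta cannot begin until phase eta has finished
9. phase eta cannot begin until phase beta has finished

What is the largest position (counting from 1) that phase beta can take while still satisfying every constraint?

5

The phases that are forced after phase beta, directly or by a chain of constraints, are phase kappa, phase zeta, phase mu, phase eta. That's 4 phases.
So at least 4 phases follow phase beta, putting phase beta no later than position 5. That position is achievable by scheduling everything else first.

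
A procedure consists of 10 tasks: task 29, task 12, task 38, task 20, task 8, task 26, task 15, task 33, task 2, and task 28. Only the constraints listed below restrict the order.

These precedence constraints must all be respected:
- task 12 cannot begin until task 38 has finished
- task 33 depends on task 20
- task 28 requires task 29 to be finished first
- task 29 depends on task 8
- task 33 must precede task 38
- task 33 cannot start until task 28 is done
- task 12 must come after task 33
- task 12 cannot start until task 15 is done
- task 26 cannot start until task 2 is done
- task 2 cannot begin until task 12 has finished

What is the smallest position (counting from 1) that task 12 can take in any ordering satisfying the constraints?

8

Working backwards through the constraints from task 12, its full set of required predecessors is task 29, task 38, task 20, task 8, task 15, task 33, task 28 — 7 of them.
With 7 mandatory predecessors, the earliest task 12 can sit is position 7+1 = 8, and placing just those 7 first achieves it.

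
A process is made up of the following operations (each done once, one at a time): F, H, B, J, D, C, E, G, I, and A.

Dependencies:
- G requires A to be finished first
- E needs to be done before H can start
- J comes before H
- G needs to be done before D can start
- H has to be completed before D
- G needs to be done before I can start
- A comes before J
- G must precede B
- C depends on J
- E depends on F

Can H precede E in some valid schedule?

The constraints give a chain E → H, which forces E before H.
Hence H can never be scheduled before E.

No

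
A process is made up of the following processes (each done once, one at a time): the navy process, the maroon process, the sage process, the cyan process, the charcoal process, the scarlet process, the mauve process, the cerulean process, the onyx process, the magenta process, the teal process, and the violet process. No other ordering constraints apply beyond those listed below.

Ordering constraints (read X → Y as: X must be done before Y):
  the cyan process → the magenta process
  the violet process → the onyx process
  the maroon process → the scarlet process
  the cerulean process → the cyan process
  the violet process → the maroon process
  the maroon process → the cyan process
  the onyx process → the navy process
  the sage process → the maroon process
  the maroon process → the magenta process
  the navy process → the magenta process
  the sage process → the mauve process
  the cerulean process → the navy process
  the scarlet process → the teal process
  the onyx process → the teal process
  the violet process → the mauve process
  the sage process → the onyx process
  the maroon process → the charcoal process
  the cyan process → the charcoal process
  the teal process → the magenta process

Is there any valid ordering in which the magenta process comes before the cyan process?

There is a dependency chain the cyan process → the magenta process, so the magenta process always comes after the cyan process.
Hence the magenta process can never be scheduled before the cyan process.

No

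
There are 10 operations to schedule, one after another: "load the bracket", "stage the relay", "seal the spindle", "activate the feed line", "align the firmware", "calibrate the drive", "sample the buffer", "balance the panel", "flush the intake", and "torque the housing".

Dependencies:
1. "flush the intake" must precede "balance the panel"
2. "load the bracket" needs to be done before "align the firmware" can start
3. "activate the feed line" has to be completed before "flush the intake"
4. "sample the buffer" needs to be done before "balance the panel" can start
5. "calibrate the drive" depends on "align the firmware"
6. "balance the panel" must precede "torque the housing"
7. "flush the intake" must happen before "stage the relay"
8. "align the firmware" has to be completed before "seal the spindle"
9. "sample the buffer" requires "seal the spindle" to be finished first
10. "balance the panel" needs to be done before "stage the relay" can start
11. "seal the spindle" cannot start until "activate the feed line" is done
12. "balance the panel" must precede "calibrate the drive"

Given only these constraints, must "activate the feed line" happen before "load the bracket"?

No

"activate the feed line" and "load the bracket" are not related by any chain of constraints.
A valid ordering placing "load the bracket" before "activate the feed line" exists, so the answer is no.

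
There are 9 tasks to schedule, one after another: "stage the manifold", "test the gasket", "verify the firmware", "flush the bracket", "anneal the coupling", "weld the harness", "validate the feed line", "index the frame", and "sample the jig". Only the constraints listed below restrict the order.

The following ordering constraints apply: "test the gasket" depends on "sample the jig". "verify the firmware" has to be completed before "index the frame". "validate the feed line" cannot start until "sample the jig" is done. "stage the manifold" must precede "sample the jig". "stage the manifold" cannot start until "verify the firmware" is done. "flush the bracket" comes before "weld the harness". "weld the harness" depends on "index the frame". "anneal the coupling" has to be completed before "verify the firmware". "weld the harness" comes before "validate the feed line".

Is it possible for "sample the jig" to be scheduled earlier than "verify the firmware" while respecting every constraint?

The constraints give a chain "verify the firmware" → "stage the manifold" → "sample the jig", which forces "verify the firmware" before "sample the jig".
So no valid ordering can have "sample the jig" before "verify the firmware".

No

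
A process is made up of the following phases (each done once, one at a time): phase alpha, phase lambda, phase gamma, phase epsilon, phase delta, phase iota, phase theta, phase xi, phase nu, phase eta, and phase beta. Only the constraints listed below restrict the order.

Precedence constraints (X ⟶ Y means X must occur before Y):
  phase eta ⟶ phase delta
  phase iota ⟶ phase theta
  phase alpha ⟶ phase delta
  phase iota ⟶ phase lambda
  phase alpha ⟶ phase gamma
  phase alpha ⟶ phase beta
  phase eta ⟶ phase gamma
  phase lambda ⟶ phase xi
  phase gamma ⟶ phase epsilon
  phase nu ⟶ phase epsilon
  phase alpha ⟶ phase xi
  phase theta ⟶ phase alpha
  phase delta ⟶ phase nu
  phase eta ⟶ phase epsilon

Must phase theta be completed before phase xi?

Yes

Chaining the stated constraints: phase theta → phase alpha → phase xi.
That forces phase theta before phase xi in every valid schedule.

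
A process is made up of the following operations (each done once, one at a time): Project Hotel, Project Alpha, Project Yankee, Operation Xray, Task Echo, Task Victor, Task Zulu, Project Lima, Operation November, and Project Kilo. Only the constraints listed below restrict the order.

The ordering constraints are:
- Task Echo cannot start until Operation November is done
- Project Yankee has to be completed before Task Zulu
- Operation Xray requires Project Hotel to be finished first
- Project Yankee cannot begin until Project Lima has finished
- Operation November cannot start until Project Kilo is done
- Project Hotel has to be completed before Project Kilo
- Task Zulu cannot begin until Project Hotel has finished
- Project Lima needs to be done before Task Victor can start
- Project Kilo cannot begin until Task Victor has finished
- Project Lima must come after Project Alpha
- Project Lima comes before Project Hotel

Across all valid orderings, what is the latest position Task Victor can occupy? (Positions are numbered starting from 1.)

Every operation that must follow Task Victor has to come after it. Tracing all chains starting from Task Victor, those operations are: Task Echo, Operation November, Project Kilo — 3 in total.
So at least 3 operations follow Task Victor, putting Task Victor no later than position 7. That position is achievable by scheduling everything else first.

7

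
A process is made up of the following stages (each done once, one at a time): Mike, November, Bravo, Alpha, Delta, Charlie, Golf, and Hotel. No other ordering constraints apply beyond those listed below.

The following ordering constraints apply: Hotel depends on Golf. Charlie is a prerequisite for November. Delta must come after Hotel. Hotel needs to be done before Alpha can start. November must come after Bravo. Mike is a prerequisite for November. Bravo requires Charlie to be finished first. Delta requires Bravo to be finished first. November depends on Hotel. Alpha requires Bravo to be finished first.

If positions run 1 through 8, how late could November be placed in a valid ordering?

8

November has no required successors, so nothing stops it from going last (position 8).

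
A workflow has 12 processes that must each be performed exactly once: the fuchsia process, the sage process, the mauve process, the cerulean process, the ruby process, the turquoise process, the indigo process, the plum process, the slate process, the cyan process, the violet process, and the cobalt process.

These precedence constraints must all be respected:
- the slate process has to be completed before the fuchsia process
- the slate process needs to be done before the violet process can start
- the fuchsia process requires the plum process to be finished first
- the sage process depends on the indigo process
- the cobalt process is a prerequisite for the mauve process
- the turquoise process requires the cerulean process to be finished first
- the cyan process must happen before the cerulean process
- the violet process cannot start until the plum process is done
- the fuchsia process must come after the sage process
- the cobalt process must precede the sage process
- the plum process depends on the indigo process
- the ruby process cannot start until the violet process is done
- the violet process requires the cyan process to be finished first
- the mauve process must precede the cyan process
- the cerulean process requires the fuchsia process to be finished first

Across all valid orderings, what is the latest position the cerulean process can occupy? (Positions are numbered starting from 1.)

The only process forced after the cerulean process (directly or by a chain) is the turquoise process.
With 1 mandatory successor out of 12 processes total, the latest slot for the cerulean process is 12−1 = 11, and it's reachable by doing all non-successors before the cerulean process.

11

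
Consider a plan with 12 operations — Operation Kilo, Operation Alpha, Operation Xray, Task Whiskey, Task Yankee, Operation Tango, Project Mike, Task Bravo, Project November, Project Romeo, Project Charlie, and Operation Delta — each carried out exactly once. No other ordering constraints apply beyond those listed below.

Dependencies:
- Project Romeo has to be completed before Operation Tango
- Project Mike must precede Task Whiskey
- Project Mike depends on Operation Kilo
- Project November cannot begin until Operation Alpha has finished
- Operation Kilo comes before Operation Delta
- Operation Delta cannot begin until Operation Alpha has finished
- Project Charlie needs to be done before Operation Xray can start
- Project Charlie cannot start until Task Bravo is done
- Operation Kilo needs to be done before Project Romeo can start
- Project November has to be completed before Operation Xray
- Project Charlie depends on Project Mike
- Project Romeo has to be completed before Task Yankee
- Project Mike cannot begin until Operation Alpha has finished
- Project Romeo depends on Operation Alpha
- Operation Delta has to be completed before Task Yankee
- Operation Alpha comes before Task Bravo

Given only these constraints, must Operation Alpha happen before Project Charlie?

Yes

Chaining the stated constraints: Operation Alpha → Project Mike → Project Charlie.
So Operation Alpha must precede Project Charlie in any valid ordering.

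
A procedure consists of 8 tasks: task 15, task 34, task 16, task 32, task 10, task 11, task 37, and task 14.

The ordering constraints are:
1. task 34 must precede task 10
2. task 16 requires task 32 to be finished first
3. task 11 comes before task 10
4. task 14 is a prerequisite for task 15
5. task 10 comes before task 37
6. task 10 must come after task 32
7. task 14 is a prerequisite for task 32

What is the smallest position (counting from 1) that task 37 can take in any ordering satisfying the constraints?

6

Every task that must precede task 37 has to come before it. Tracing all chains that end at task 37, those tasks are: task 34, task 32, task 10, task 11, task 14 — 5 in total.
So at minimum 5 tasks come before task 37, putting task 37 no earlier than position 6. That position is achievable by scheduling exactly those predecessors first.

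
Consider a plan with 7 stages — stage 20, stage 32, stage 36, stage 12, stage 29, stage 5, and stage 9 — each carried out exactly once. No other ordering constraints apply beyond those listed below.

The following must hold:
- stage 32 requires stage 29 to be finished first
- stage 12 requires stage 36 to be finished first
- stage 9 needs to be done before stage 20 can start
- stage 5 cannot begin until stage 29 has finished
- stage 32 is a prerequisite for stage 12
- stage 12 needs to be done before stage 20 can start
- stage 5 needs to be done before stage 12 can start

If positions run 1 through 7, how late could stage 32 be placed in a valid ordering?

5

The stages that are forced after stage 32, directly or by a chain of constraints, are stage 20, stage 12. That's 2 stages.
With 2 mandatory successors out of 7 stages total, the latest slot for stage 32 is 7−2 = 5, and it's reachable by doing all non-successors before stage 32.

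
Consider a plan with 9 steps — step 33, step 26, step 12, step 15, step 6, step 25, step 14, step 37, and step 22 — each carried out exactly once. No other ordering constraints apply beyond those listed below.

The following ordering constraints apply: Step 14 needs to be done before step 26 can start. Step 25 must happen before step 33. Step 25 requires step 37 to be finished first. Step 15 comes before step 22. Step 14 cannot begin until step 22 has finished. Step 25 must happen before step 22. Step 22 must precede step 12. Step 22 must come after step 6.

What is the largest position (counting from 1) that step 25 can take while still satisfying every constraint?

4

The steps that are forced after step 25, directly or by a chain of constraints, are step 33, step 26, step 12, step 14, step 22. That's 5 steps.
So at least 5 steps follow step 25, putting step 25 no later than position 4. That position is achievable by scheduling everything else first.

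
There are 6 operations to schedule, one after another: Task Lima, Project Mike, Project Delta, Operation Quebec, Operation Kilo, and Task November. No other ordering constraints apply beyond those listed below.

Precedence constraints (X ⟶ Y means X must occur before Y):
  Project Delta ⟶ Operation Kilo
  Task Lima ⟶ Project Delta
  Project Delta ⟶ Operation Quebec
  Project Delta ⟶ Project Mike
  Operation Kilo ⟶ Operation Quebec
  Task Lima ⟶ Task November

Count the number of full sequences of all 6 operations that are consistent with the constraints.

15

Task Lima is the only operation with nothing required before it, so every ordering starts there.
Counting all ways to extend the partial order to a total order gives 15.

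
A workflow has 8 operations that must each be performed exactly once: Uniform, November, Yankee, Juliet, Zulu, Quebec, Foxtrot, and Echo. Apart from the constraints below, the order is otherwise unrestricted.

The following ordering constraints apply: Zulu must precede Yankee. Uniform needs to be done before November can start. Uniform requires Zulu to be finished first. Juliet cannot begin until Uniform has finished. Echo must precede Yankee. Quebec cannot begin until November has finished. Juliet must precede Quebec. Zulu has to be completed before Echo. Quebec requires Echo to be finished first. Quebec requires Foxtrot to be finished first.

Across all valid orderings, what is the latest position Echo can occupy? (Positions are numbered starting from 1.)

6

Following every chain forward from Echo, the operations that must come later are Yankee, Quebec — 2 of them.
So at least 2 operations follow Echo, putting Echo no later than position 6. That position is achievable by scheduling everything else first.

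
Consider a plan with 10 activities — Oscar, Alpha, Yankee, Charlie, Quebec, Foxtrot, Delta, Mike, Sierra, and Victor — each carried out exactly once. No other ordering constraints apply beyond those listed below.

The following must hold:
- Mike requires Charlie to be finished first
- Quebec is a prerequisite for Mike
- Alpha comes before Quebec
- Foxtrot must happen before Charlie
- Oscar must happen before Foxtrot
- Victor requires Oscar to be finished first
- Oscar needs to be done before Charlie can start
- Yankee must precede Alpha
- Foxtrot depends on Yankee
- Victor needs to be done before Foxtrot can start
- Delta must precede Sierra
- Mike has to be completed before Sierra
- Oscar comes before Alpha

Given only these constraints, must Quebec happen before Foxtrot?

No

Nothing in the constraints links Quebec and Foxtrot; they are unordered relative to each other.
There exist valid orderings with Foxtrot before Quebec, so Quebec is not required to come first.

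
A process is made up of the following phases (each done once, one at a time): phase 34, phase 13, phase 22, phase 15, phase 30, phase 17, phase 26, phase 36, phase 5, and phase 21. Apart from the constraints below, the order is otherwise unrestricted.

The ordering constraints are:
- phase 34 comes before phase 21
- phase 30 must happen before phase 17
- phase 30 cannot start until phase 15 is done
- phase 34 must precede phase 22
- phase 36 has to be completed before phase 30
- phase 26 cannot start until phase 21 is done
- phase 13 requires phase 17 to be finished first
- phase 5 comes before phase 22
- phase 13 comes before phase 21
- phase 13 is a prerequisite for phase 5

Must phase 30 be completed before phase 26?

Yes

Following the dependencies: phase 30 → phase 17 → phase 13 → phase 21 → phase 26.
That forces phase 30 before phase 26 in every valid schedule.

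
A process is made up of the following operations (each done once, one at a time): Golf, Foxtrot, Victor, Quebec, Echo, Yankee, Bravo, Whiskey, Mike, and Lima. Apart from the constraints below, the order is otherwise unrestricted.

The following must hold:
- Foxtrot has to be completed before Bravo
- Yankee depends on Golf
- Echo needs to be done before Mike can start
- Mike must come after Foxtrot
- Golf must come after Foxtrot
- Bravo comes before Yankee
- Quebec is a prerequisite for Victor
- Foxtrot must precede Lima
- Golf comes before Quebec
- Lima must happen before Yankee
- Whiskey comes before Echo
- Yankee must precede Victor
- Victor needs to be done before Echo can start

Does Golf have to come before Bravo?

Golf and Bravo are not related by any chain of constraints.
A valid ordering placing Bravo before Golf exists, so the answer is no.

No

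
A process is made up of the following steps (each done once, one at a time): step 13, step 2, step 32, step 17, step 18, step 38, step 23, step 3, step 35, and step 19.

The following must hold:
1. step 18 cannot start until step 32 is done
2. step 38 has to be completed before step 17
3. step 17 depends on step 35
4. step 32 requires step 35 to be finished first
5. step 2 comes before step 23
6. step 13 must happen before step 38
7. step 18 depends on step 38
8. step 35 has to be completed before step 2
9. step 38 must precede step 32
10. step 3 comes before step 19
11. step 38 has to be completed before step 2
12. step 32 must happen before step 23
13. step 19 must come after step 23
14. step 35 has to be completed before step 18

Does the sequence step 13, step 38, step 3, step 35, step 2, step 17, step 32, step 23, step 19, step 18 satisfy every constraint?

Yes

Every stated constraint is respected: step 38 sits at position 2, ahead of step 18 at position 10, and each of the other listed pairs likewise has the predecessor earlier in the sequence.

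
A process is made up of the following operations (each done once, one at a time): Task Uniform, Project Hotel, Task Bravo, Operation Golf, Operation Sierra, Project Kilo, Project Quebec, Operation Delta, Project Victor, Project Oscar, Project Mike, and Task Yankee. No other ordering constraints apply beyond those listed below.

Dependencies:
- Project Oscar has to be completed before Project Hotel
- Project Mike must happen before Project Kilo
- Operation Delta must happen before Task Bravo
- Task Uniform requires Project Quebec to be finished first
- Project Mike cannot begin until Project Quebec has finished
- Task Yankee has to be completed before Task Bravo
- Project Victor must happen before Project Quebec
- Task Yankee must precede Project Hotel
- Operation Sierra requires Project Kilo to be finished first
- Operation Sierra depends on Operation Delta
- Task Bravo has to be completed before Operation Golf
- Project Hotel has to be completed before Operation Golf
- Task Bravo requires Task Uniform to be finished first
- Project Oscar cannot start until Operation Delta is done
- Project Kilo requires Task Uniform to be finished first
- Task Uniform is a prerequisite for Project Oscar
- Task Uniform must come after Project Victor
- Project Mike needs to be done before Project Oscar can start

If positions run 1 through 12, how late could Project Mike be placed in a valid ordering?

7

Every operation that must follow Project Mike has to come after it. Tracing all chains starting from Project Mike, those operations are: Project Hotel, Operation Golf, Operation Sierra, Project Kilo, Project Oscar — 5 in total.
With 5 mandatory successors out of 12 operations total, the latest slot for Project Mike is 12−5 = 7, and it's reachable by doing all non-successors before Project Mike.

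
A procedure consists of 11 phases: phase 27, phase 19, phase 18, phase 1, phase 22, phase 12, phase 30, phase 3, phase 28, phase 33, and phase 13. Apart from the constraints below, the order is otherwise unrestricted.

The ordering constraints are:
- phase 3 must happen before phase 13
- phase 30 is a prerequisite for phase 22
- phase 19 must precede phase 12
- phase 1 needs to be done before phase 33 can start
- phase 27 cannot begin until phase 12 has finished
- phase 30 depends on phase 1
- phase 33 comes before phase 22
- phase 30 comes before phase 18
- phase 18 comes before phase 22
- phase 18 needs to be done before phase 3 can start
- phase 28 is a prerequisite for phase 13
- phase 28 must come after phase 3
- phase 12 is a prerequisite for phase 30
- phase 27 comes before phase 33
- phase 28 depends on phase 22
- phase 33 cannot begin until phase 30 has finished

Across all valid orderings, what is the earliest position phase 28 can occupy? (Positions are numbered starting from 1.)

10

Every phase that must precede phase 28 has to come before it. Tracing all chains that end at phase 28, those phases are: phase 27, phase 19, phase 18, phase 1, phase 22, phase 12, phase 30, phase 3, phase 33 — 9 in total.
With 9 mandatory predecessors, the earliest phase 28 can sit is position 9+1 = 10, and placing just those 9 first achieves it.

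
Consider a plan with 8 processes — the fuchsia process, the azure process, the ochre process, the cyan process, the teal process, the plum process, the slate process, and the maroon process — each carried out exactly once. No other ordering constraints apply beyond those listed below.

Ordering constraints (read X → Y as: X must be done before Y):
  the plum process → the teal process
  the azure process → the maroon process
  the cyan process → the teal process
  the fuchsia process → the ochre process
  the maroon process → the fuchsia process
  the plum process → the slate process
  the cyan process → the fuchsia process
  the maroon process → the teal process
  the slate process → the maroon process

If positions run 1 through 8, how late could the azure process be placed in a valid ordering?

The processes that are forced after the azure process, directly or by a chain of constraints, are the fuchsia process, the ochre process, the teal process, the maroon process. That's 4 processes.
With 4 mandatory successors out of 8 processes total, the latest slot for the azure process is 8−4 = 4, and it's reachable by doing all non-successors before the azure process.

4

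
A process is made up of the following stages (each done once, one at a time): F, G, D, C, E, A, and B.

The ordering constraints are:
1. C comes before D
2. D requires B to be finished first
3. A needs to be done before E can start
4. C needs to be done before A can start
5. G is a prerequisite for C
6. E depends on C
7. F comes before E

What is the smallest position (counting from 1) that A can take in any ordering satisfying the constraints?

3

Every stage that must precede A has to come before it. Tracing all chains that end at A, those stages are: G, C — 2 in total.
So at minimum 2 stages come before A, putting A no earlier than position 3. That position is achievable by scheduling exactly those predecessors first.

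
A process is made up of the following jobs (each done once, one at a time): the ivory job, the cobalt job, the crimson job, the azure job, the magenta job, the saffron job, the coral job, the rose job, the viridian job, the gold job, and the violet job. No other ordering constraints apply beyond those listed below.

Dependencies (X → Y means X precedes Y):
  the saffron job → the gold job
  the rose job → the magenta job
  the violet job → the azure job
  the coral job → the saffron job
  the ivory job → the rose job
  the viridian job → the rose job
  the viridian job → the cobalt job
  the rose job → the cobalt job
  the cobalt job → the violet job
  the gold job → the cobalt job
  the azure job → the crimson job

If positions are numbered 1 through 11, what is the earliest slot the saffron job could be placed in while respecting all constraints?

Working backwards through the constraints from the saffron job, its only required predecessor is the coral job.
With 1 mandatory predecessor, the earliest the saffron job can sit is position 1+1 = 2, and placing just that one first achieves it.

2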